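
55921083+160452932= 216374015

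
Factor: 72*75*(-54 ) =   -  291600 = - 2^4*3^6*5^2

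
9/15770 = 9/15770 = 0.00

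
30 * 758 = 22740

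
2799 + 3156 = 5955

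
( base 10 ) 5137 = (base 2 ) 1010000010001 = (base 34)4F3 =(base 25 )85C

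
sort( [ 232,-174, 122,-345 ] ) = [-345, - 174,122, 232] 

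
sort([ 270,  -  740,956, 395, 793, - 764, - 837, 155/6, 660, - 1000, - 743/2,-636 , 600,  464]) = [ - 1000, -837,-764 ,-740, - 636, - 743/2, 155/6, 270, 395, 464, 600,  660, 793, 956 ]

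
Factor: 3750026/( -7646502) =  - 1875013/3823251=-3^( - 1)*7^1*277^1*439^ ( - 1)*967^1*2903^ ( - 1)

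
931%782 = 149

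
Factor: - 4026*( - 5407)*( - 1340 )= - 29169899880 = - 2^3*3^1 * 5^1*11^1*61^1*67^1*5407^1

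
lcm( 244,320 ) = 19520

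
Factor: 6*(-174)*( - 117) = 2^2*3^4 * 13^1*29^1 = 122148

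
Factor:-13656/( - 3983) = 24/7 = 2^3*3^1 * 7^ ( - 1 ) 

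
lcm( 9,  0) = 0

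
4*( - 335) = -1340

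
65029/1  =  65029 = 65029.00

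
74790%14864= 470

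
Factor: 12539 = 12539^1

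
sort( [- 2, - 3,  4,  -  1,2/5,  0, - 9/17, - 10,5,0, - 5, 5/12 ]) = [- 10,-5, - 3, - 2,-1, - 9/17,0 , 0,  2/5,5/12,4,5]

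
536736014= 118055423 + 418680591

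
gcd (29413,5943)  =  1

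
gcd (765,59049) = 9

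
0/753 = 0 = 0.00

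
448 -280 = 168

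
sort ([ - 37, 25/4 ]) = [ - 37,25/4 ] 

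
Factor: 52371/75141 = 23/33 = 3^( - 1 )*11^( - 1)*23^1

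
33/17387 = 33/17387 = 0.00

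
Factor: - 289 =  - 17^2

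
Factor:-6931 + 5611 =-1320 = - 2^3*3^1 * 5^1*11^1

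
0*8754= 0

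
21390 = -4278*( - 5)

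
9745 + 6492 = 16237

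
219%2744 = 219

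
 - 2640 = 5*( - 528)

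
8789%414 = 95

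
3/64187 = 3/64187  =  0.00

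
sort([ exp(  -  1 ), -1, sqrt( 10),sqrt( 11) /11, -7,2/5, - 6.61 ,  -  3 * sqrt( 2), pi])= [ - 7, - 6.61, - 3*sqrt( 2),  -  1,sqrt( 11)/11, exp(  -  1) , 2/5, pi,  sqrt(10 ) ]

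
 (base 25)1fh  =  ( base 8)1771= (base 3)1101200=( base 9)1350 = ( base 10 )1017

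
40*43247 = 1729880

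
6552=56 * 117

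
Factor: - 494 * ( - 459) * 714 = 2^2*3^4*7^1*13^1*17^2 * 19^1=161896644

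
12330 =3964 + 8366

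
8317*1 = 8317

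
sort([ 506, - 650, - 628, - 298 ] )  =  [ - 650, - 628, - 298, 506]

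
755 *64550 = 48735250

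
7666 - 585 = 7081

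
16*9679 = 154864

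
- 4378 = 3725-8103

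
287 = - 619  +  906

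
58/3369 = 58/3369= 0.02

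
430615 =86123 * 5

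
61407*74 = 4544118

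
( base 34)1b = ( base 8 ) 55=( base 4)231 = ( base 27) 1I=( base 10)45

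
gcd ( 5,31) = 1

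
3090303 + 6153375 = 9243678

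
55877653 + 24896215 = 80773868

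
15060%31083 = 15060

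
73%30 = 13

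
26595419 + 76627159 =103222578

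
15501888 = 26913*576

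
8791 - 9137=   -  346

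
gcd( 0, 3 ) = 3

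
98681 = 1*98681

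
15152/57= 15152/57 = 265.82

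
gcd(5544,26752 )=88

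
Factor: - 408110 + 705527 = 297417 =3^1*99139^1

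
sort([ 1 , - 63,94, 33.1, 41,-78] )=[ - 78, - 63,1, 33.1,41,94]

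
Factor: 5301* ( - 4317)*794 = - 2^1*3^3 *19^1 * 31^1*397^1 * 1439^1 = - 18170227098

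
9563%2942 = 737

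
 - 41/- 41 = 1/1 = 1.00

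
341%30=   11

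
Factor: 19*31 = 589 = 19^1 * 31^1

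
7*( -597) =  - 4179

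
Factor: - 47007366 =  - 2^1*3^1*7^2*281^1*569^1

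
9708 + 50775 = 60483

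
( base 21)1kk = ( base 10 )881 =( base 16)371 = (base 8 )1561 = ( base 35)P6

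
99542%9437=5172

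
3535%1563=409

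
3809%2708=1101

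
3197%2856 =341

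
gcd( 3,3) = 3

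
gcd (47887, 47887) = 47887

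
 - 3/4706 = - 3/4706=- 0.00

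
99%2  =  1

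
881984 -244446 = 637538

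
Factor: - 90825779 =-11^1* 8256889^1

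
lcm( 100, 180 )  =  900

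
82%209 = 82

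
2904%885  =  249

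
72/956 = 18/239 = 0.08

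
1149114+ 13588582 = 14737696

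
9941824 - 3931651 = 6010173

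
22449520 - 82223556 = -59774036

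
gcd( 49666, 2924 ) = 2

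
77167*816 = 62968272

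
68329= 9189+59140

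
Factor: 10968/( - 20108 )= - 2^1 *3^1 * 11^( - 1)  =  - 6/11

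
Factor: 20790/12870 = 3^1*7^1 * 13^( - 1) =21/13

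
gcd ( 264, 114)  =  6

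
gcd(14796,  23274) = 54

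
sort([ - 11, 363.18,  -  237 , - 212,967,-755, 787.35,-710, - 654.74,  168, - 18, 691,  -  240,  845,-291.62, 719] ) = [- 755,-710, - 654.74, -291.62, - 240,- 237, - 212, - 18, - 11  ,  168, 363.18,691, 719,787.35, 845,967]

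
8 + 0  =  8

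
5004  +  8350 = 13354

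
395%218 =177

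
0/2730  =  0 = 0.00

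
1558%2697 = 1558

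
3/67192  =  3/67192= 0.00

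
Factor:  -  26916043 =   -  7^2 * 11^1 * 49937^1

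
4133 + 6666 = 10799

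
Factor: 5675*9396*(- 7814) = -2^3*3^4*5^2*29^1*227^1*3907^1=- 416660452200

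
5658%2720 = 218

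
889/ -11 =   -  889/11 = -  80.82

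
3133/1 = 3133= 3133.00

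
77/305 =77/305 = 0.25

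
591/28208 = 591/28208  =  0.02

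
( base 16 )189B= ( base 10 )6299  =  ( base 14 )241D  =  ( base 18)117H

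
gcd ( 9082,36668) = 2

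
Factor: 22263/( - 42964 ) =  - 2^( - 2)*3^1*23^( - 1) * 41^1 * 181^1*467^( - 1) 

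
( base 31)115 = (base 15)467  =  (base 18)317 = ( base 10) 997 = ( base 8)1745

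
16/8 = 2= 2.00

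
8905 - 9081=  - 176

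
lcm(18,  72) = 72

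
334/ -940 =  - 167/470=   - 0.36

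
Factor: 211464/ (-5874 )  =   - 36=- 2^2  *3^2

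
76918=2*38459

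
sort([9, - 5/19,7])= [ - 5/19,7,9 ] 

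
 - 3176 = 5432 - 8608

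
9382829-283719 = 9099110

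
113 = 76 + 37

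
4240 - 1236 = 3004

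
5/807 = 5/807 = 0.01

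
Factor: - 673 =  -  673^1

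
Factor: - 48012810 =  - 2^1*3^1*5^1*19^1*131^1*643^1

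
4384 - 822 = 3562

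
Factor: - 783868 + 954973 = 171105 = 3^1*5^1*11^1*17^1 * 61^1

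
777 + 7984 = 8761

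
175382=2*87691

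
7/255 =7/255 = 0.03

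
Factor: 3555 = 3^2*5^1* 79^1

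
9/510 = 3/170 = 0.02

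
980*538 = 527240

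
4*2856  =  11424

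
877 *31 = 27187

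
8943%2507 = 1422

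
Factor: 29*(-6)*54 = - 2^2*3^4*29^1 = -9396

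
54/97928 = 27/48964=0.00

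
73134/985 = 74+244/985= 74.25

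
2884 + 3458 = 6342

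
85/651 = 85/651 = 0.13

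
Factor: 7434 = 2^1*3^2*7^1*59^1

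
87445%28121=3082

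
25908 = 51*508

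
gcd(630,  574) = 14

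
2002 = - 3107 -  - 5109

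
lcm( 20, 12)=60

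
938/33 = 938/33 = 28.42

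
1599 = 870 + 729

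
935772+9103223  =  10038995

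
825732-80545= 745187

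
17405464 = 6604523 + 10800941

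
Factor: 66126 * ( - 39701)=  - 2625268326 = - 2^1*3^1 * 29^1*37^2* 103^1 * 107^1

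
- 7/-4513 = 7/4513=0.00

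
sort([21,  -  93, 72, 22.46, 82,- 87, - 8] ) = [ - 93,- 87, - 8,  21,  22.46, 72, 82 ] 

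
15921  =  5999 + 9922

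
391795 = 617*635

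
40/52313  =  40/52313 = 0.00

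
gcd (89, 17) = 1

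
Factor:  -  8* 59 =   -  2^3 * 59^1= - 472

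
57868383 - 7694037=50174346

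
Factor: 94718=2^1 * 13^1*3643^1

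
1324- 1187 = 137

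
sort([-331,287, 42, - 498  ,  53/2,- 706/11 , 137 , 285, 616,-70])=[  -  498,- 331, - 70, - 706/11, 53/2,42,137 , 285 , 287, 616] 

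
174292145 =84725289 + 89566856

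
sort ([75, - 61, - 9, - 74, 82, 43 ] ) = [ - 74, - 61, - 9, 43,75, 82 ] 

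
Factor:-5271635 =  - 5^1*1054327^1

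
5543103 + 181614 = 5724717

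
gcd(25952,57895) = 1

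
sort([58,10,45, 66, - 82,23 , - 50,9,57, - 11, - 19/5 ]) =[ - 82 ,-50, - 11, - 19/5 , 9,10,23,45,57,58, 66]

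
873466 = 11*79406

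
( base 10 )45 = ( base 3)1200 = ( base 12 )39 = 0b101101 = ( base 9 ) 50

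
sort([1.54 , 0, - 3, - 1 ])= [ - 3,-1,  0, 1.54]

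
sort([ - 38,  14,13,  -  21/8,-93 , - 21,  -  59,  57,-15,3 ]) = [-93,-59, -38, - 21, - 15, - 21/8, 3,13,14,57]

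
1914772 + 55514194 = 57428966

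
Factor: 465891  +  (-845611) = -379720 = - 2^3*5^1*11^1*863^1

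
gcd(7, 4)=1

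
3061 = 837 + 2224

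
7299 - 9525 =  - 2226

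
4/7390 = 2/3695 = 0.00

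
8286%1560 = 486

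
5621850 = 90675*62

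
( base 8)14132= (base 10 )6234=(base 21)E2I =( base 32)62Q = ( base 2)1100001011010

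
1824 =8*228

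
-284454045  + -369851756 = -654305801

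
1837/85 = 21 + 52/85=21.61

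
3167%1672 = 1495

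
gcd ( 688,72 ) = 8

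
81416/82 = 40708/41 = 992.88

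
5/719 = 5/719=0.01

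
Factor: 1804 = 2^2*11^1*41^1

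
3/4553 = 3/4553 = 0.00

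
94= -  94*( - 1 ) 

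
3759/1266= 2 + 409/422 =2.97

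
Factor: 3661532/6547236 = 915383/1636809 = 3^(-1) * 7^1*337^ ( - 1 )*1619^( - 1)*130769^1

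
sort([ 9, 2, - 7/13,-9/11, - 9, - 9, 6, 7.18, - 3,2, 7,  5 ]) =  [ - 9  ,-9 , - 3, - 9/11, - 7/13  ,  2,2, 5,6,7,7.18,9]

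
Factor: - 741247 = -13^1*19^1*3001^1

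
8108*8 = 64864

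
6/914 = 3/457 = 0.01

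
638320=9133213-8494893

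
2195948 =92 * 23869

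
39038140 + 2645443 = 41683583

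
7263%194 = 85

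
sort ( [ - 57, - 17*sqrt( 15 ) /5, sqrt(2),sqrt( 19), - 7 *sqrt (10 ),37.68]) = [ - 57, - 7*sqrt(10), - 17* sqrt(15 ) /5, sqrt( 2), sqrt(19 ),37.68]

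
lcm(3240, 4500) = 81000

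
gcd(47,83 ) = 1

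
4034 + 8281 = 12315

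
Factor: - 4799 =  - 4799^1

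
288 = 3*96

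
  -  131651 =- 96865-34786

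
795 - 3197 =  - 2402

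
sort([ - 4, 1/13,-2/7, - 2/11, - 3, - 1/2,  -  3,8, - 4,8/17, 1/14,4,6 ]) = [ - 4,-4, - 3, - 3  , - 1/2, - 2/7, - 2/11,1/14, 1/13,  8/17,4, 6,8 ] 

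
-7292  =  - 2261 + - 5031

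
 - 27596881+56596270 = 28999389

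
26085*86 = 2243310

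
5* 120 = 600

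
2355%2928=2355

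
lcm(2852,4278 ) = 8556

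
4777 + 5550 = 10327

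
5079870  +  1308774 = 6388644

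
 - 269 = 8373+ - 8642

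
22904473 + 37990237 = 60894710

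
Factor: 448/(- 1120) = -2/5 = - 2^1*5^(-1)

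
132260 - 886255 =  - 753995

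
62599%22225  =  18149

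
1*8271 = 8271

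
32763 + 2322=35085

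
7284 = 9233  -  1949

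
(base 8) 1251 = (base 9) 836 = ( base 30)ml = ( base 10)681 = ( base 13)405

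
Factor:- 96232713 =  - 3^1 *23^1*1051^1*1327^1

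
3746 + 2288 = 6034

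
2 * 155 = 310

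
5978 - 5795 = 183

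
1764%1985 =1764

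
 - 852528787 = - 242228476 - 610300311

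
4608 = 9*512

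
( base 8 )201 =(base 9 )153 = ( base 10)129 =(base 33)3u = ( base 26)4P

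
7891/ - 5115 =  - 7891/5115=   -1.54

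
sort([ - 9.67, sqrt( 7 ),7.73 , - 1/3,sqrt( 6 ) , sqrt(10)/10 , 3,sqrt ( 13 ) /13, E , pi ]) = [ - 9.67, - 1/3 , sqrt ( 13)/13 , sqrt( 10) /10 , sqrt(6 ), sqrt( 7), E,  3, pi, 7.73] 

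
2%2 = 0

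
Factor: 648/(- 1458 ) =-4/9 = -  2^2*3^(-2 ) 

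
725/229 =725/229 = 3.17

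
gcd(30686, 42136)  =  458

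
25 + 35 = 60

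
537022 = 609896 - 72874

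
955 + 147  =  1102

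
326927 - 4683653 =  - 4356726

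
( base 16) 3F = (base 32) 1v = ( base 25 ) 2d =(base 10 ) 63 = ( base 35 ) 1s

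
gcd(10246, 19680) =2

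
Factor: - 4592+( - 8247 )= - 12839 = -  37^1 * 347^1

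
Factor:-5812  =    -  2^2*1453^1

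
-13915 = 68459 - 82374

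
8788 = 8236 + 552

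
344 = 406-62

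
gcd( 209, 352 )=11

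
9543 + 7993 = 17536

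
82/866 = 41/433 = 0.09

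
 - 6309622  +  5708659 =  - 600963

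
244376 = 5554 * 44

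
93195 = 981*95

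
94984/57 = 94984/57 = 1666.39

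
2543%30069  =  2543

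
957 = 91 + 866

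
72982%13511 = 5427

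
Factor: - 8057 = -7^1*1151^1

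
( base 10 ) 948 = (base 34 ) RU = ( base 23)1I5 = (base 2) 1110110100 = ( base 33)SO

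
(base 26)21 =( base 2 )110101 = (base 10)53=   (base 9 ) 58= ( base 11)49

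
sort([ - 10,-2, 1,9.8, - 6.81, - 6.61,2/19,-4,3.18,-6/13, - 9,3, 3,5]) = [-10, - 9, - 6.81, - 6.61, - 4,-2,-6/13, 2/19, 1, 3, 3,3.18 , 5,9.8 ]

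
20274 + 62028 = 82302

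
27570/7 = 3938 + 4/7 = 3938.57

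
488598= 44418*11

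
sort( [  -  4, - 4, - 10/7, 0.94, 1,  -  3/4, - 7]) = [ - 7, - 4, - 4, - 10/7 , - 3/4,  0.94,  1 ] 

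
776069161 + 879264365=1655333526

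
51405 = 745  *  69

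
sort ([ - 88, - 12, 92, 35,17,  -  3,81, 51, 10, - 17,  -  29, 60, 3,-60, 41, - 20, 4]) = [  -  88, - 60, - 29, - 20, - 17, - 12, - 3 , 3,  4, 10,17, 35,41 , 51, 60, 81, 92] 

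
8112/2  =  4056  =  4056.00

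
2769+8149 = 10918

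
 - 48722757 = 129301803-178024560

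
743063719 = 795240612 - 52176893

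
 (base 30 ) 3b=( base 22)4D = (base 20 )51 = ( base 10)101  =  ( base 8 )145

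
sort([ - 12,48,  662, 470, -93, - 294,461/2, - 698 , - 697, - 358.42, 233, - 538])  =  [ - 698,-697,  -  538, - 358.42 , - 294, - 93 ,-12,48,461/2,233, 470, 662 ] 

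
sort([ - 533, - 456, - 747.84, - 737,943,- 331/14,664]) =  [ - 747.84, - 737,-533,- 456 , - 331/14,664,943]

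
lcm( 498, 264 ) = 21912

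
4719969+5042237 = 9762206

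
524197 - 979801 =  - 455604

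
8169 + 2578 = 10747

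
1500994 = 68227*22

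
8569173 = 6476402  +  2092771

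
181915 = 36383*5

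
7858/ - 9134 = -1 + 638/4567 = - 0.86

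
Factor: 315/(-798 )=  - 2^( - 1)*3^1*5^1*19^ (  -  1) = - 15/38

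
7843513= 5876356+1967157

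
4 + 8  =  12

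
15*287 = 4305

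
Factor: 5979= 3^1 * 1993^1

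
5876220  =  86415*68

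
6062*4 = 24248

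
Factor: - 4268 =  - 2^2 * 11^1*  97^1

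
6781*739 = 5011159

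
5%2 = 1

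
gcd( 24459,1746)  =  3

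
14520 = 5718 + 8802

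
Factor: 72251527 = 67^1*199^1*5419^1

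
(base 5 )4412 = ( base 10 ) 607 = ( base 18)1fd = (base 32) iv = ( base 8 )1137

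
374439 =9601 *39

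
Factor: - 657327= - 3^1 * 11^1*19919^1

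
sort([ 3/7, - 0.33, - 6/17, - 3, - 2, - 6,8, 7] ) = [ - 6, - 3,- 2, - 6/17, - 0.33 , 3/7, 7,8 ] 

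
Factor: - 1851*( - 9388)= 17377188 = 2^2*3^1*617^1* 2347^1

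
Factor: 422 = 2^1*211^1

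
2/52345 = 2/52345 = 0.00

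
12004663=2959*4057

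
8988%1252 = 224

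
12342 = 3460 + 8882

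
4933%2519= 2414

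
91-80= 11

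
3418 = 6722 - 3304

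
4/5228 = 1/1307 = 0.00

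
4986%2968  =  2018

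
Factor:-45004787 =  - 19^2 * 59^1*2113^1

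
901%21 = 19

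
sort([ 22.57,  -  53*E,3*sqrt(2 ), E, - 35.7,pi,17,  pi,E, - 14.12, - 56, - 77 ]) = [ - 53*E, - 77,-56, - 35.7, - 14.12,E, E,  pi,pi,3*sqrt(2),17, 22.57 ] 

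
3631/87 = 3631/87  =  41.74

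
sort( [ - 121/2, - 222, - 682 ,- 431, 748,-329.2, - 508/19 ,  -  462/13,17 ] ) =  [ - 682, - 431,  -  329.2, - 222, - 121/2,-462/13, - 508/19, 17,748]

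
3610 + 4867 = 8477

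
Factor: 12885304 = 2^3 * 157^1*10259^1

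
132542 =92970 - -39572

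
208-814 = - 606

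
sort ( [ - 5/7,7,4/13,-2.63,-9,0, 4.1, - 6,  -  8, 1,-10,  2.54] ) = [ - 10,  -  9, -8,-6, - 2.63, - 5/7,0,4/13,1, 2.54,4.1,7]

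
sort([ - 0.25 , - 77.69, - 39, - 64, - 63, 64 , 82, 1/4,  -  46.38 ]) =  [ - 77.69,  -  64, - 63, - 46.38,-39, - 0.25, 1/4,  64,82 ] 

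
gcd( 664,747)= 83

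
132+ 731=863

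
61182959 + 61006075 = 122189034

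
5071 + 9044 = 14115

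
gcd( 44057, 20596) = 1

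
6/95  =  6/95 = 0.06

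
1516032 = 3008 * 504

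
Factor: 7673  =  7673^1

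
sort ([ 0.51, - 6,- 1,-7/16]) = [ - 6, - 1,-7/16,0.51 ]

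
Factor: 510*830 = 423300 = 2^2 * 3^1*5^2* 17^1*83^1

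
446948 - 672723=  - 225775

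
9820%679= 314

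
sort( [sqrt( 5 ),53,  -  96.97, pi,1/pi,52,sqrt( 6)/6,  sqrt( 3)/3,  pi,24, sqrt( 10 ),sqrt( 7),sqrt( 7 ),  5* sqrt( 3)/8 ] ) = [ - 96.97,1/pi, sqrt( 6 ) /6,sqrt( 3)/3,5*sqrt( 3)/8, sqrt(5), sqrt( 7 ),sqrt( 7),  pi , pi,  sqrt( 10),24,52, 53]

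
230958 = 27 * 8554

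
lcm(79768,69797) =558376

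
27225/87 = 312 + 27/29= 312.93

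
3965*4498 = 17834570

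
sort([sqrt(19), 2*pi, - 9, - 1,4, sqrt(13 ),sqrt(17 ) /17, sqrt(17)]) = [ - 9, - 1,sqrt(17)/17,sqrt( 13), 4, sqrt(17 ),sqrt( 19 ), 2*pi]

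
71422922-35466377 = 35956545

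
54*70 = 3780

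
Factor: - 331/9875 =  - 5^( - 3 )*79^(  -  1 )*331^1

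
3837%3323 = 514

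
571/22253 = 571/22253=0.03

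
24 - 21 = 3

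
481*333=160173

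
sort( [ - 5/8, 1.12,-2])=[ - 2,-5/8, 1.12]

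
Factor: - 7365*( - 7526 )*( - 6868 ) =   -  380686303320 = -  2^3*3^1 *5^1*17^1*53^1 * 71^1*101^1*491^1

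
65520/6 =10920 = 10920.00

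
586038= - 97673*( - 6)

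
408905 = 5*81781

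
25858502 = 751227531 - 725369029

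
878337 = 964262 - 85925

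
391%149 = 93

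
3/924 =1/308 = 0.00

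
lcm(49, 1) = 49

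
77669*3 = 233007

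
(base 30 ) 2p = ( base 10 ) 85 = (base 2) 1010101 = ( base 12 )71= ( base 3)10011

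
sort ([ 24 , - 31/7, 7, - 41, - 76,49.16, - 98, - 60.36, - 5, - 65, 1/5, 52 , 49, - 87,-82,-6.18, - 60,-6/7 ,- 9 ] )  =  [-98, - 87,  -  82, - 76, - 65, - 60.36, - 60, - 41, - 9, - 6.18, - 5, - 31/7, - 6/7, 1/5,  7, 24,  49, 49.16,52] 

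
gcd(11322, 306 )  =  306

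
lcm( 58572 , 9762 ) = 58572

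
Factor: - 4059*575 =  - 3^2*5^2*11^1*23^1*41^1 = - 2333925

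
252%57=24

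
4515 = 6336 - 1821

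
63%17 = 12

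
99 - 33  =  66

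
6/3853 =6/3853  =  0.00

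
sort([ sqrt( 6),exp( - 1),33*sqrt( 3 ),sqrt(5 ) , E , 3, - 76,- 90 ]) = [ - 90, -76,exp( - 1 ),sqrt( 5), sqrt( 6),E , 3, 33*sqrt( 3 ) ]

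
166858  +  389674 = 556532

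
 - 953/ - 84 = 953/84=11.35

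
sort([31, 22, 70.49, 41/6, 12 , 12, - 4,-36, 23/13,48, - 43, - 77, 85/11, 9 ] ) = [  -  77, - 43, - 36, - 4,23/13, 41/6, 85/11,9 , 12,12,22, 31,48, 70.49] 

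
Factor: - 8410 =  - 2^1 * 5^1*29^2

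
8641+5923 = 14564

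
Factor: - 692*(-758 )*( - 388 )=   -  2^5*97^1*173^1 * 379^1 = - 203519968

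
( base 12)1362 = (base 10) 2234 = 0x8ba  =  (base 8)4272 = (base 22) 4DC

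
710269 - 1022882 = -312613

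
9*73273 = 659457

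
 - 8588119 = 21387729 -29975848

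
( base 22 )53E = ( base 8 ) 4704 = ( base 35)21f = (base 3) 10102121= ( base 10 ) 2500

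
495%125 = 120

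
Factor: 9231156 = 2^2*3^2*11^1*23311^1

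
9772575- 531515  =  9241060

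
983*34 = 33422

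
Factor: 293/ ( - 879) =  - 1/3=-3^( - 1)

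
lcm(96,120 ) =480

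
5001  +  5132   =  10133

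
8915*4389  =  39127935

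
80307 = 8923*9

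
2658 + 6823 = 9481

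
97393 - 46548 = 50845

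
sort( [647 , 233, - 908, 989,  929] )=[ - 908  ,  233,  647, 929, 989]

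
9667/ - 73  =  -133+42/73 = -132.42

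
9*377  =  3393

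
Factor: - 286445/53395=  - 971/181= - 181^(-1)*971^1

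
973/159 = 6 + 19/159  =  6.12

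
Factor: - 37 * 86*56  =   - 178192 = - 2^4*7^1 *37^1 *43^1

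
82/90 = 41/45 = 0.91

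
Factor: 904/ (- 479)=-2^3*113^1*479^( - 1 ) 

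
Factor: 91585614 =2^1*3^1 * 43^1* 354983^1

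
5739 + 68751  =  74490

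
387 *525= 203175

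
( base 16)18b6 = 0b1100010110110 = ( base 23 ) BM1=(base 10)6326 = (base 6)45142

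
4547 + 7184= 11731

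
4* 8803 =35212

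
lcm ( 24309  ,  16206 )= 48618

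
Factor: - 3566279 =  - 199^1 * 17921^1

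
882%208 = 50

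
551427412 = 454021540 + 97405872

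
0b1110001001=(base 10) 905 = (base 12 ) 635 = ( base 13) 548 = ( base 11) 753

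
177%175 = 2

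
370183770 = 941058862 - 570875092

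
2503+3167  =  5670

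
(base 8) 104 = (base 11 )62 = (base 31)26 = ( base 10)68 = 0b1000100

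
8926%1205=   491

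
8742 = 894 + 7848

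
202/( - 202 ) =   -  1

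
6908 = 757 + 6151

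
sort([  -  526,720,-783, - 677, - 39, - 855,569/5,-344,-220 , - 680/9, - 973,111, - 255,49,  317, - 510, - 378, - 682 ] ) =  [-973, - 855, - 783, - 682,-677, - 526,-510,-378,  -  344, - 255, - 220, - 680/9,-39, 49 , 111, 569/5,317,  720 ] 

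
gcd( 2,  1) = 1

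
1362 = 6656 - 5294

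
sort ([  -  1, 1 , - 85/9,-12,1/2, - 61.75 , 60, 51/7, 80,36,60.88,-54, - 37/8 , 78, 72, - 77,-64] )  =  [ - 77, - 64, - 61.75, - 54, - 12,- 85/9,  -  37/8,-1, 1/2,1,  51/7,36,60,60.88,72,78, 80 ] 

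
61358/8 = 30679/4 = 7669.75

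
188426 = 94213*2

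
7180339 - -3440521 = 10620860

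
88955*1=88955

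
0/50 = 0= 0.00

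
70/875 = 2/25 = 0.08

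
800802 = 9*88978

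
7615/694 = 7615/694=10.97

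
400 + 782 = 1182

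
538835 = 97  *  5555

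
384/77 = 4 + 76/77 = 4.99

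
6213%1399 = 617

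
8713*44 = 383372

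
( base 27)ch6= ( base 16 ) 23FD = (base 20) 130d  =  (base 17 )1eeg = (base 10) 9213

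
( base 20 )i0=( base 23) FF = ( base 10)360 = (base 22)G8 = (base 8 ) 550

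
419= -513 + 932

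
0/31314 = 0= 0.00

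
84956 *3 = 254868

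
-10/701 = - 10/701 = -0.01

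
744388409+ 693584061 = 1437972470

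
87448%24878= 12814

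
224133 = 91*2463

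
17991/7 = 17991/7  =  2570.14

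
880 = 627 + 253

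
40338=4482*9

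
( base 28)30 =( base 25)39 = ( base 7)150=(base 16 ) 54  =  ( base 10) 84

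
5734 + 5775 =11509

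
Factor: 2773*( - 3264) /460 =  - 2262768/115 = -2^4*3^1 * 5^(- 1 )*17^1*23^( - 1 )*47^1 * 59^1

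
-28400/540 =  - 53 + 11/27 = - 52.59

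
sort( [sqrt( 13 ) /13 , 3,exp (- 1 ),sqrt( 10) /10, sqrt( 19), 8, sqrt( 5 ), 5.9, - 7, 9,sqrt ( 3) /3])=[ - 7 , sqrt(13)/13, sqrt( 10) /10, exp( - 1), sqrt ( 3)/3,  sqrt(5 ),3, sqrt ( 19) , 5.9, 8, 9]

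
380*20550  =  7809000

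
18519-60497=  - 41978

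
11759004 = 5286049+6472955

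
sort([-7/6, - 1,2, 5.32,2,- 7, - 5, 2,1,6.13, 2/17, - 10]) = [-10, - 7,-5, - 7/6,-1, 2/17,1, 2,2, 2,  5.32 , 6.13 ] 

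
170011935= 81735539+88276396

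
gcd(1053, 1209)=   39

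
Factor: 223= 223^1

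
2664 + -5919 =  - 3255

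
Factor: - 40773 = - 3^1*13591^1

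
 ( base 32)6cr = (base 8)14633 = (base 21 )EI3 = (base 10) 6555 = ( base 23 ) c90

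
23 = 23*1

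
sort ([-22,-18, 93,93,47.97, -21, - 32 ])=[ - 32,  -  22, - 21, - 18,47.97, 93, 93] 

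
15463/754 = 15463/754 = 20.51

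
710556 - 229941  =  480615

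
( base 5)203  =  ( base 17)32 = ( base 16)35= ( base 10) 53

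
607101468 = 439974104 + 167127364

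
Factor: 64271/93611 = 7^ ( - 1)*43^(-1)*311^(-1)*64271^1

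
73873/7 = 73873/7 = 10553.29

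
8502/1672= 4251/836  =  5.08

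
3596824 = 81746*44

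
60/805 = 12/161 = 0.07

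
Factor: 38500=2^2 * 5^3*7^1*11^1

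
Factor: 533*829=441857  =  13^1*41^1*829^1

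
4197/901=4 + 593/901 =4.66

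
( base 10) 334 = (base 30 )b4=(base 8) 516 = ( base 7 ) 655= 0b101001110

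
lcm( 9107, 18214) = 18214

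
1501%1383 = 118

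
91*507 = 46137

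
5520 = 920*6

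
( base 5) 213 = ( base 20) 2I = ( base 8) 72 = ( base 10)58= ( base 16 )3a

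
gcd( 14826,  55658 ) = 2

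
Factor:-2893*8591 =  - 24853763  =  - 11^3*71^1 * 263^1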